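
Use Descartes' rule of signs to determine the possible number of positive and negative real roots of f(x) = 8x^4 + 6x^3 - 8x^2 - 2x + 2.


Descartes' rule of signs:

For positive roots, count sign changes in f(x) = 8x^4 + 6x^3 - 8x^2 - 2x + 2:
Signs of coefficients: +, +, -, -, +
Number of sign changes: 2
Possible positive real roots: 2, 0

For negative roots, examine f(-x) = 8x^4 - 6x^3 - 8x^2 + 2x + 2:
Signs of coefficients: +, -, -, +, +
Number of sign changes: 2
Possible negative real roots: 2, 0

Positive roots: 2 or 0; Negative roots: 2 or 0


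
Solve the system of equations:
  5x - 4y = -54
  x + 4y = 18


Using Cramer's rule:
Determinant D = (5)(4) - (1)(-4) = 20 + 4 = 24
Dx = (-54)(4) - (18)(-4) = -216 + 72 = -144
Dy = (5)(18) - (1)(-54) = 90 + 54 = 144
x = Dx/D = -144/24 = -6
y = Dy/D = 144/24 = 6

x = -6, y = 6


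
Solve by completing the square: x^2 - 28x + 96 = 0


Start: x^2 - 28x + 96 = 0
Move constant: x^2 - 28x = -96
Half of -28 is -14, squared is 196
Add 196 to both sides: x^2 - 28x + 196 = 100
(x - 14)^2 = 100
x - 14 = ±10
x = 14 + 10 = 24 or x = 14 - 10 = 4

x = 4, x = 24


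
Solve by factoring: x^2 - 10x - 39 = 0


We need two numbers that multiply to -39 and add to -10.
Those numbers are 3 and -13 (since 3 * (-13) = -39 and 3 + (-13) = -10).
So x^2 - 10x - 39 = (x + 3)(x - 13) = 0
Setting each factor to zero: x = -3 or x = 13

x = -3, x = 13


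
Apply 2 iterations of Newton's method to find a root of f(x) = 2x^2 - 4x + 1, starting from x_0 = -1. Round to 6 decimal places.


Newton's method: x_(n+1) = x_n - f(x_n)/f'(x_n)
f(x) = 2x^2 - 4x + 1
f'(x) = 4x - 4

Iteration 1:
  f(-1.000000) = 7.000000
  f'(-1.000000) = -8.000000
  x_1 = -1.000000 - (7.000000)/(-8.000000) = -0.125000

Iteration 2:
  f(-0.125000) = 1.531250
  f'(-0.125000) = -4.500000
  x_2 = -0.125000 - (1.531250)/(-4.500000) = 0.215278

x_2 = 0.215278


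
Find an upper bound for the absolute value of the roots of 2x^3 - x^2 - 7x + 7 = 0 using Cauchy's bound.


Cauchy's bound: all roots r satisfy |r| <= 1 + max(|a_i/a_n|) for i = 0,...,n-1
where a_n is the leading coefficient.

Coefficients: [2, -1, -7, 7]
Leading coefficient a_n = 2
Ratios |a_i/a_n|: 1/2, 7/2, 7/2
Maximum ratio: 7/2
Cauchy's bound: |r| <= 1 + 7/2 = 9/2

Upper bound = 9/2


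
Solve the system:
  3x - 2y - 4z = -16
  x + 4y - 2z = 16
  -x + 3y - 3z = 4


Using Cramer's rule. Expand each determinant along the first row.
D  = 3*[4*(-3) - (-2)*3] - (-2)*[1*(-3) - (-2)*(-1)] + (-4)*[1*3 - 4*(-1)]
  = 3*(-6) - (-2)*(-5) + (-4)*(7) = -56
Dx = (-16)*[4*(-3) - (-2)*3] - (-2)*[16*(-3) - (-2)*4] + (-4)*[16*3 - 4*4]
  = (-16)*(-6) - (-2)*(-40) + (-4)*(32) = -112
Dy = 3*[16*(-3) - (-2)*4] - (-16)*[1*(-3) - (-2)*(-1)] + (-4)*[1*4 - 16*(-1)]
  = 3*(-40) - (-16)*(-5) + (-4)*(20) = -280
Dz = 3*[4*4 - 16*3] - (-2)*[1*4 - 16*(-1)] + (-16)*[1*3 - 4*(-1)]
  = 3*(-32) - (-2)*(20) + (-16)*(7) = -168
x = Dx/D = -112/-56 = 2, y = Dy/D = -280/-56 = 5, z = Dz/D = -168/-56 = 3
Check eq1: (3)(2) + (-2)(5) + (-4)(3) = -16 = -16 ✓
Check eq2: (1)(2) + (4)(5) + (-2)(3) = 16 = 16 ✓
Check eq3: (-1)(2) + (3)(5) + (-3)(3) = 4 = 4 ✓

x = 2, y = 5, z = 3


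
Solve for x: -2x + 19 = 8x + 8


Starting with: -2x + 19 = 8x + 8
Move all x terms to left: (-2 - 8)x = 8 - 19
Simplify: -10x = -11
Divide both sides by -10: x = 11/10

x = 11/10


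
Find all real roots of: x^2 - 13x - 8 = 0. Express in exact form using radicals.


Using the quadratic formula: x = (-b ± sqrt(b^2 - 4ac)) / (2a)
Here a = 1, b = -13, c = -8
Discriminant = b^2 - 4ac = (-13)^2 - 4(1)(-8) = 169 + 32 = 201
Since discriminant = 201 > 0, there are two real roots.
x = (13 ± sqrt(201)) / 2
Numerically: x ≈ 13.5887 or x ≈ -0.5887

x = (13 + sqrt(201)) / 2 or x = (13 - sqrt(201)) / 2


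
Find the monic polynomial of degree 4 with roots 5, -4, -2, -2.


A monic polynomial with roots 5, -4, -2, -2 is:
p(x) = (x - 5)(x + 4)(x + 2)(x + 2)
After multiplying by (x - 5): x - 5
After multiplying by (x + 4): x^2 - x - 20
After multiplying by (x + 2): x^3 + x^2 - 22x - 40
After multiplying by (x + 2): x^4 + 3x^3 - 20x^2 - 84x - 80

x^4 + 3x^3 - 20x^2 - 84x - 80


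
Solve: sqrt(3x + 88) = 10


Square both sides: 3x + 88 = 10^2 = 100
3x = 100 - 88 = 12
x = 4
Check: sqrt(3*4 + 88) = sqrt(100) = 10 ✓

x = 4


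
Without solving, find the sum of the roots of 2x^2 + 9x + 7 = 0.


By Vieta's formulas for ax^2 + bx + c = 0:
  Sum of roots = -b/a
  Product of roots = c/a

Here a = 2, b = 9, c = 7
Sum = -(9)/2 = -9/2
Product = 7/2 = 7/2

Sum = -9/2


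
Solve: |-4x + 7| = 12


An absolute value equation |expr| = 12 gives two cases:
Case 1: -4x + 7 = 12
  -4x = 5, so x = -5/4
Case 2: -4x + 7 = -12
  -4x = -19, so x = 19/4

x = -5/4, x = 19/4


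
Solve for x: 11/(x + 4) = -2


Multiply both sides by (x + 4): 11 = -2(x + 4)
Distribute: 11 = -2x - 8
-2x = 11 + 8 = 19
x = -19/2

x = -19/2


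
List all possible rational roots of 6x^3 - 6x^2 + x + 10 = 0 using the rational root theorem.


Rational root theorem: possible roots are ±p/q where:
  p divides the constant term (10): p ∈ {1, 2, 5, 10}
  q divides the leading coefficient (6): q ∈ {1, 2, 3, 6}

All possible rational roots: -10, -5, -10/3, -5/2, -2, -5/3, -1, -5/6, -2/3, -1/2, -1/3, -1/6, 1/6, 1/3, 1/2, 2/3, 5/6, 1, 5/3, 2, 5/2, 10/3, 5, 10

-10, -5, -10/3, -5/2, -2, -5/3, -1, -5/6, -2/3, -1/2, -1/3, -1/6, 1/6, 1/3, 1/2, 2/3, 5/6, 1, 5/3, 2, 5/2, 10/3, 5, 10


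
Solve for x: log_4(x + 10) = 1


Convert to exponential form: x + 10 = 4^1 = 4
x = 4 - 10 = -6
Check: log_4(-6 + 10) = log_4(4) = log_4(4) = 1 ✓

x = -6


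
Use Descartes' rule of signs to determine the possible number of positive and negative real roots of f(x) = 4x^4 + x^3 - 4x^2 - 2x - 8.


Descartes' rule of signs:

For positive roots, count sign changes in f(x) = 4x^4 + x^3 - 4x^2 - 2x - 8:
Signs of coefficients: +, +, -, -, -
Number of sign changes: 1
Possible positive real roots: 1

For negative roots, examine f(-x) = 4x^4 - x^3 - 4x^2 + 2x - 8:
Signs of coefficients: +, -, -, +, -
Number of sign changes: 3
Possible negative real roots: 3, 1

Positive roots: 1; Negative roots: 3 or 1


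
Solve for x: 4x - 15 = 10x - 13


Starting with: 4x - 15 = 10x - 13
Move all x terms to left: (4 - 10)x = -13 + 15
Simplify: -6x = 2
Divide both sides by -6: x = -1/3

x = -1/3


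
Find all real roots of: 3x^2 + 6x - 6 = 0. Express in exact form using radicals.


Using the quadratic formula: x = (-b ± sqrt(b^2 - 4ac)) / (2a)
Here a = 3, b = 6, c = -6
Discriminant = b^2 - 4ac = 6^2 - 4(3)(-6) = 36 + 72 = 108
Since discriminant = 108 > 0, there are two real roots.
x = (-6 ± 6*sqrt(3)) / 6
Simplifying: x = -1 ± sqrt(3)
Numerically: x ≈ 0.7321 or x ≈ -2.7321

x = -1 + sqrt(3) or x = -1 - sqrt(3)


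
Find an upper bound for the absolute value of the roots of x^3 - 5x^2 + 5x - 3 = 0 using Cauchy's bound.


Cauchy's bound: all roots r satisfy |r| <= 1 + max(|a_i/a_n|) for i = 0,...,n-1
where a_n is the leading coefficient.

Coefficients: [1, -5, 5, -3]
Leading coefficient a_n = 1
Ratios |a_i/a_n|: 5, 5, 3
Maximum ratio: 5
Cauchy's bound: |r| <= 1 + 5 = 6

Upper bound = 6


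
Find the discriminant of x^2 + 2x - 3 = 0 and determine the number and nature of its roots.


For ax^2 + bx + c = 0, discriminant D = b^2 - 4ac
Here a = 1, b = 2, c = -3
D = (2)^2 - 4(1)(-3) = 4 + 12 = 16

D = 16 > 0 and is a perfect square (sqrt = 4)
The equation has 2 distinct real rational roots.

Discriminant = 16, 2 distinct real rational roots


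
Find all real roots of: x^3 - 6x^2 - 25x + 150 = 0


Let p(x) = x^3 - 6x^2 - 25x + 150. By the rational root theorem (leading coefficient 1), any rational root is an integer divisor of 150: try ±1, ±2, ... in turn.
Test x = 1: value = 120 ≠ 0.
Test x = -1: value = 168 ≠ 0.
Test x = 2: value = 84 ≠ 0.
Test x = -2: value = 168 ≠ 0.
Test x = 3: value = 48 ≠ 0.
Test x = -3: value = 144 ≠ 0.
Test x = 5: value = 0 ✓, so (x - 5) is a factor.
Synthetic division by (x - 5): bring down 1; 1(5) - 6 = -1; (-1)(5) - 25 = -30; (-30)(5) + 150 = 0 → quotient x^2 - x - 30, remainder 0.
Solve the quadratic x^2 - x - 30 = 0: discriminant = (-1)^2 - 4(1)(-30) = 1 + 120 = 121.
sqrt(121) = 11, so x = (1 ± 11)/2: x = 6 or x = -5.

x = -5, x = 5, x = 6


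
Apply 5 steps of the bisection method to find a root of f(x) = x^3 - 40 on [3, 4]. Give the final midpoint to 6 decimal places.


f(x) = x^3 - 40
f(3) = -13 < 0
f(4) = 24 > 0

Step 1: midpoint = (3.000000 + 4.000000)/2 = 3.500000
  f(3.500000) = 2.875000
  f(mid) > 0, so root is in [3.000000, 3.500000]

Step 2: midpoint = (3.000000 + 3.500000)/2 = 3.250000
  f(3.250000) = -5.671875
  f(mid) < 0, so root is in [3.250000, 3.500000]

Step 3: midpoint = (3.250000 + 3.500000)/2 = 3.375000
  f(3.375000) = -1.556641
  f(mid) < 0, so root is in [3.375000, 3.500000]

Step 4: midpoint = (3.375000 + 3.500000)/2 = 3.437500
  f(3.437500) = 0.618896
  f(mid) > 0, so root is in [3.375000, 3.437500]

Step 5: midpoint = (3.375000 + 3.437500)/2 = 3.406250
  f(3.406250) = -0.478851
  f(mid) < 0, so root is in [3.406250, 3.437500]

midpoint = 3.406250


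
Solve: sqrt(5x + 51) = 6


Square both sides: 5x + 51 = 6^2 = 36
5x = 36 - 51 = -15
x = -3
Check: sqrt(5*(-3) + 51) = sqrt(36) = 6 ✓

x = -3


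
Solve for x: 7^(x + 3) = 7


Express both sides with the same base.
7 = 7^1
Since the bases match, equate exponents: x + 3 = 1
So x = 1 - (3) = -2

x = -2


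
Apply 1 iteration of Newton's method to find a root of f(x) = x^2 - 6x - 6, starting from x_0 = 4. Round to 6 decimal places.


Newton's method: x_(n+1) = x_n - f(x_n)/f'(x_n)
f(x) = x^2 - 6x - 6
f'(x) = 2x - 6

Iteration 1:
  f(4.000000) = -14.000000
  f'(4.000000) = 2.000000
  x_1 = 4.000000 - (-14.000000)/(2.000000) = 11.000000

x_1 = 11.000000


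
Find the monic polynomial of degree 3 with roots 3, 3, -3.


A monic polynomial with roots 3, 3, -3 is:
p(x) = (x - 3)(x - 3)(x + 3)
After multiplying by (x - 3): x - 3
After multiplying by (x - 3): x^2 - 6x + 9
After multiplying by (x + 3): x^3 - 3x^2 - 9x + 27

x^3 - 3x^2 - 9x + 27


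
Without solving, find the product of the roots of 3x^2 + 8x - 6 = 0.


By Vieta's formulas for ax^2 + bx + c = 0:
  Sum of roots = -b/a
  Product of roots = c/a

Here a = 3, b = 8, c = -6
Sum = -(8)/3 = -8/3
Product = -6/3 = -2

Product = -2


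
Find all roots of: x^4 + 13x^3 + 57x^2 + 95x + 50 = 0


Let p(x) = x^4 + 13x^3 + 57x^2 + 95x + 50. By the rational root theorem (leading coefficient 1), any rational root is an integer divisor of 50: try ±1, ±2, ... in turn.
Test x = 1: value = 216 ≠ 0.
Test x = -1: value = 0 ✓, so (x + 1) is a factor.
Synthetic division by (x + 1): bring down 1; 1(-1) + 13 = 12; 12(-1) + 57 = 45; 45(-1) + 95 = 50; 50(-1) + 50 = 0 → quotient x^3 + 12x^2 + 45x + 50, remainder 0.
Continue with the quotient x^3 + 12x^2 + 45x + 50 (candidates must divide 50; re-test x = -1 first in case it repeats).
Test x = -1: value = 16 ≠ 0.
Test x = 2: value = 196 ≠ 0.
Test x = -2: value = 0 ✓, so (x + 2) is a factor.
Synthetic division by (x + 2): bring down 1; 1(-2) + 12 = 10; 10(-2) + 45 = 25; 25(-2) + 50 = 0 → quotient x^2 + 10x + 25, remainder 0.
Solve the quadratic x^2 + 10x + 25 = 0: discriminant = 10^2 - 4(1)(25) = 100 - 100 = 0.
Discriminant = 0, so a double root: x = -10/2 = -5.
Collecting all roots found:

x = -5 (multiplicity 2), x = -2, x = -1


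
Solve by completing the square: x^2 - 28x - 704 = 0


Start: x^2 - 28x - 704 = 0
Move constant: x^2 - 28x = 704
Half of -28 is -14, squared is 196
Add 196 to both sides: x^2 - 28x + 196 = 900
(x - 14)^2 = 900
x - 14 = ±30
x = 14 + 30 = 44 or x = 14 - 30 = -16

x = -16, x = 44


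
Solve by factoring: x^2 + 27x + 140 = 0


We need two numbers that multiply to 140 and add to 27.
Those numbers are 20 and 7 (since 20 * 7 = 140 and 20 + 7 = 27).
So x^2 + 27x + 140 = (x + 20)(x + 7) = 0
Setting each factor to zero: x = -20 or x = -7

x = -20, x = -7


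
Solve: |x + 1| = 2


An absolute value equation |expr| = 2 gives two cases:
Case 1: x + 1 = 2
  x = 1, so x = 1
Case 2: x + 1 = -2
  x = -3, so x = -3

x = -3, x = 1


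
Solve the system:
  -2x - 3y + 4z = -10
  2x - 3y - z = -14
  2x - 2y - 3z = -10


Using Cramer's rule. Expand each determinant along the first row.
D  = (-2)*[(-3)*(-3) - (-1)*(-2)] - (-3)*[2*(-3) - (-1)*2] + 4*[2*(-2) - (-3)*2]
  = (-2)*(7) - (-3)*(-4) + 4*(2) = -18
Dx = (-10)*[(-3)*(-3) - (-1)*(-2)] - (-3)*[(-14)*(-3) - (-1)*(-10)] + 4*[(-14)*(-2) - (-3)*(-10)]
  = (-10)*(7) - (-3)*(32) + 4*(-2) = 18
Dy = (-2)*[(-14)*(-3) - (-1)*(-10)] - (-10)*[2*(-3) - (-1)*2] + 4*[2*(-10) - (-14)*2]
  = (-2)*(32) - (-10)*(-4) + 4*(8) = -72
Dz = (-2)*[(-3)*(-10) - (-14)*(-2)] - (-3)*[2*(-10) - (-14)*2] + (-10)*[2*(-2) - (-3)*2]
  = (-2)*(2) - (-3)*(8) + (-10)*(2) = 0
x = Dx/D = 18/-18 = -1, y = Dy/D = -72/-18 = 4, z = Dz/D = 0/-18 = 0
Check eq1: (-2)(-1) + (-3)(4) + (4)(0) = -10 = -10 ✓
Check eq2: (2)(-1) + (-3)(4) + (-1)(0) = -14 = -14 ✓
Check eq3: (2)(-1) + (-2)(4) + (-3)(0) = -10 = -10 ✓

x = -1, y = 4, z = 0


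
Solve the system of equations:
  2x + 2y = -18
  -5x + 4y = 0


Using Cramer's rule:
Determinant D = (2)(4) - (-5)(2) = 8 + 10 = 18
Dx = (-18)(4) - (0)(2) = -72 - 0 = -72
Dy = (2)(0) - (-5)(-18) = 0 - 90 = -90
x = Dx/D = -72/18 = -4
y = Dy/D = -90/18 = -5

x = -4, y = -5


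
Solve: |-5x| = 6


An absolute value equation |expr| = 6 gives two cases:
Case 1: -5x = 6
  -5x = 6, so x = -6/5
Case 2: -5x = -6
  -5x = -6, so x = 6/5

x = -6/5, x = 6/5


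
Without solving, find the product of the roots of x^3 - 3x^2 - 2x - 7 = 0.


By Vieta's formulas for x^3 + bx^2 + cx + d = 0:
  r1 + r2 + r3 = -b/a = 3
  r1*r2 + r1*r3 + r2*r3 = c/a = -2
  r1*r2*r3 = -d/a = 7


Product = 7


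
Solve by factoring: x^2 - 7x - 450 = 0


We need two numbers that multiply to -450 and add to -7.
Those numbers are -25 and 18 (since (-25) * 18 = -450 and (-25) + 18 = -7).
So x^2 - 7x - 450 = (x - 25)(x + 18) = 0
Setting each factor to zero: x = 25 or x = -18

x = -18, x = 25


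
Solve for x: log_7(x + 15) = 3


Convert to exponential form: x + 15 = 7^3 = 343
x = 343 - 15 = 328
Check: log_7(328 + 15) = log_7(343) = log_7(343) = 3 ✓

x = 328


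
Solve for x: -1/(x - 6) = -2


Multiply both sides by (x - 6): -1 = -2(x - 6)
Distribute: -1 = -2x + 12
-2x = -1 - 12 = -13
x = 13/2

x = 13/2


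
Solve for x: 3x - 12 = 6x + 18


Starting with: 3x - 12 = 6x + 18
Move all x terms to left: (3 - 6)x = 18 + 12
Simplify: -3x = 30
Divide both sides by -3: x = -10

x = -10


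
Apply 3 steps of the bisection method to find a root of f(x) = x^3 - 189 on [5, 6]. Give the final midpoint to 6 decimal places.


f(x) = x^3 - 189
f(5) = -64 < 0
f(6) = 27 > 0

Step 1: midpoint = (5.000000 + 6.000000)/2 = 5.500000
  f(5.500000) = -22.625000
  f(mid) < 0, so root is in [5.500000, 6.000000]

Step 2: midpoint = (5.500000 + 6.000000)/2 = 5.750000
  f(5.750000) = 1.109375
  f(mid) > 0, so root is in [5.500000, 5.750000]

Step 3: midpoint = (5.500000 + 5.750000)/2 = 5.625000
  f(5.625000) = -11.021484
  f(mid) < 0, so root is in [5.625000, 5.750000]

midpoint = 5.625000


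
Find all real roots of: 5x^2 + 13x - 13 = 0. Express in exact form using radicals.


Using the quadratic formula: x = (-b ± sqrt(b^2 - 4ac)) / (2a)
Here a = 5, b = 13, c = -13
Discriminant = b^2 - 4ac = 13^2 - 4(5)(-13) = 169 + 260 = 429
Since discriminant = 429 > 0, there are two real roots.
x = (-13 ± sqrt(429)) / 10
Numerically: x ≈ 0.7712 or x ≈ -3.3712

x = (-13 + sqrt(429)) / 10 or x = (-13 - sqrt(429)) / 10


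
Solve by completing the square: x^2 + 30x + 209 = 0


Start: x^2 + 30x + 209 = 0
Move constant: x^2 + 30x = -209
Half of 30 is 15, squared is 225
Add 225 to both sides: x^2 + 30x + 225 = 16
(x + 15)^2 = 16
x + 15 = ±4
x = -15 + 4 = -11 or x = -15 - 4 = -19

x = -19, x = -11


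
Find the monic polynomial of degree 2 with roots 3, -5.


A monic polynomial with roots 3, -5 is:
p(x) = (x - 3)(x + 5)
After multiplying by (x - 3): x - 3
After multiplying by (x + 5): x^2 + 2x - 15

x^2 + 2x - 15


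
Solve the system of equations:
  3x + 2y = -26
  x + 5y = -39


Using Cramer's rule:
Determinant D = (3)(5) - (1)(2) = 15 - 2 = 13
Dx = (-26)(5) - (-39)(2) = -130 + 78 = -52
Dy = (3)(-39) - (1)(-26) = -117 + 26 = -91
x = Dx/D = -52/13 = -4
y = Dy/D = -91/13 = -7

x = -4, y = -7


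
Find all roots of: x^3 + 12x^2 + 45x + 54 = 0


Let p(x) = x^3 + 12x^2 + 45x + 54. By the rational root theorem (leading coefficient 1), any rational root is an integer divisor of 54: try ±1, ±2, ... in turn.
Test x = 1: value = 112 ≠ 0.
Test x = -1: value = 20 ≠ 0.
Test x = 2: value = 200 ≠ 0.
Test x = -2: value = 4 ≠ 0.
Test x = 3: value = 324 ≠ 0.
Test x = -3: value = 0 ✓, so (x + 3) is a factor.
Synthetic division by (x + 3): bring down 1; 1(-3) + 12 = 9; 9(-3) + 45 = 18; 18(-3) + 54 = 0 → quotient x^2 + 9x + 18, remainder 0.
Solve the quadratic x^2 + 9x + 18 = 0: discriminant = 9^2 - 4(1)(18) = 81 - 72 = 9.
sqrt(9) = 3, so x = (-9 ± 3)/2: x = -3 or x = -6.
Collecting all roots found:

x = -6, x = -3 (multiplicity 2)


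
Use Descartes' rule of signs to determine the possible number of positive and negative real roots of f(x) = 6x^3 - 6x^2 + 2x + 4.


Descartes' rule of signs:

For positive roots, count sign changes in f(x) = 6x^3 - 6x^2 + 2x + 4:
Signs of coefficients: +, -, +, +
Number of sign changes: 2
Possible positive real roots: 2, 0

For negative roots, examine f(-x) = -6x^3 - 6x^2 - 2x + 4:
Signs of coefficients: -, -, -, +
Number of sign changes: 1
Possible negative real roots: 1

Positive roots: 2 or 0; Negative roots: 1


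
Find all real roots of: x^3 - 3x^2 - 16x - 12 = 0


Let p(x) = x^3 - 3x^2 - 16x - 12. By the rational root theorem (leading coefficient 1), any rational root is an integer divisor of 12: try ±1, ±2, ... in turn.
Test x = 1: value = -30 ≠ 0.
Test x = -1: value = 0 ✓, so (x + 1) is a factor.
Synthetic division by (x + 1): bring down 1; 1(-1) - 3 = -4; (-4)(-1) - 16 = -12; (-12)(-1) - 12 = 0 → quotient x^2 - 4x - 12, remainder 0.
Solve the quadratic x^2 - 4x - 12 = 0: discriminant = (-4)^2 - 4(1)(-12) = 16 + 48 = 64.
sqrt(64) = 8, so x = (4 ± 8)/2: x = 6 or x = -2.

x = -2, x = -1, x = 6


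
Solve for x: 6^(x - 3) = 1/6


Express both sides with the same base.
1/6 = 6^(-1)
Since the bases match, equate exponents: x - 3 = -1
So x = -1 - (-3) = 2

x = 2


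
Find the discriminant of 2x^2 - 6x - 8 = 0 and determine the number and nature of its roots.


For ax^2 + bx + c = 0, discriminant D = b^2 - 4ac
Here a = 2, b = -6, c = -8
D = (-6)^2 - 4(2)(-8) = 36 + 64 = 100

D = 100 > 0 and is a perfect square (sqrt = 10)
The equation has 2 distinct real rational roots.

Discriminant = 100, 2 distinct real rational roots


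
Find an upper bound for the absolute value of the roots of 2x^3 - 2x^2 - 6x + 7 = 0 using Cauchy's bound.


Cauchy's bound: all roots r satisfy |r| <= 1 + max(|a_i/a_n|) for i = 0,...,n-1
where a_n is the leading coefficient.

Coefficients: [2, -2, -6, 7]
Leading coefficient a_n = 2
Ratios |a_i/a_n|: 1, 3, 7/2
Maximum ratio: 7/2
Cauchy's bound: |r| <= 1 + 7/2 = 9/2

Upper bound = 9/2


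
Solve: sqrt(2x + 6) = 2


Square both sides: 2x + 6 = 2^2 = 4
2x = 4 - 6 = -2
x = -1
Check: sqrt(2*(-1) + 6) = sqrt(4) = 2 ✓

x = -1


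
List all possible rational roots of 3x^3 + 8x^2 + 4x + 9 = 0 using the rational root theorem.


Rational root theorem: possible roots are ±p/q where:
  p divides the constant term (9): p ∈ {1, 3, 9}
  q divides the leading coefficient (3): q ∈ {1, 3}

All possible rational roots: -9, -3, -1, -1/3, 1/3, 1, 3, 9

-9, -3, -1, -1/3, 1/3, 1, 3, 9


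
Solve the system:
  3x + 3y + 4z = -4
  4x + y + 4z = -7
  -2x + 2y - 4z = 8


Using Cramer's rule. Expand each determinant along the first row.
D  = 3*[1*(-4) - 4*2] - 3*[4*(-4) - 4*(-2)] + 4*[4*2 - 1*(-2)]
  = 3*(-12) - 3*(-8) + 4*(10) = 28
Dx = (-4)*[1*(-4) - 4*2] - 3*[(-7)*(-4) - 4*8] + 4*[(-7)*2 - 1*8]
  = (-4)*(-12) - 3*(-4) + 4*(-22) = -28
Dy = 3*[(-7)*(-4) - 4*8] - (-4)*[4*(-4) - 4*(-2)] + 4*[4*8 - (-7)*(-2)]
  = 3*(-4) - (-4)*(-8) + 4*(18) = 28
Dz = 3*[1*8 - (-7)*2] - 3*[4*8 - (-7)*(-2)] + (-4)*[4*2 - 1*(-2)]
  = 3*(22) - 3*(18) + (-4)*(10) = -28
x = Dx/D = -28/28 = -1, y = Dy/D = 28/28 = 1, z = Dz/D = -28/28 = -1
Check eq1: (3)(-1) + (3)(1) + (4)(-1) = -4 = -4 ✓
Check eq2: (4)(-1) + (1)(1) + (4)(-1) = -7 = -7 ✓
Check eq3: (-2)(-1) + (2)(1) + (-4)(-1) = 8 = 8 ✓

x = -1, y = 1, z = -1


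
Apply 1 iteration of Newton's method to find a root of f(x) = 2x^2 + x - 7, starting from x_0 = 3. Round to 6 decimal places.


Newton's method: x_(n+1) = x_n - f(x_n)/f'(x_n)
f(x) = 2x^2 + x - 7
f'(x) = 4x + 1

Iteration 1:
  f(3.000000) = 14.000000
  f'(3.000000) = 13.000000
  x_1 = 3.000000 - (14.000000)/(13.000000) = 1.923077

x_1 = 1.923077


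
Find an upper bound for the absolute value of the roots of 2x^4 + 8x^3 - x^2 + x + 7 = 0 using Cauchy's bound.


Cauchy's bound: all roots r satisfy |r| <= 1 + max(|a_i/a_n|) for i = 0,...,n-1
where a_n is the leading coefficient.

Coefficients: [2, 8, -1, 1, 7]
Leading coefficient a_n = 2
Ratios |a_i/a_n|: 4, 1/2, 1/2, 7/2
Maximum ratio: 4
Cauchy's bound: |r| <= 1 + 4 = 5

Upper bound = 5


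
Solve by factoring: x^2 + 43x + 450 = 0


We need two numbers that multiply to 450 and add to 43.
Those numbers are 18 and 25 (since 18 * 25 = 450 and 18 + 25 = 43).
So x^2 + 43x + 450 = (x + 18)(x + 25) = 0
Setting each factor to zero: x = -18 or x = -25

x = -25, x = -18


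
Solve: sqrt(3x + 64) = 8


Square both sides: 3x + 64 = 8^2 = 64
3x = 64 - 64 = 0
x = 0
Check: sqrt(3*0 + 64) = sqrt(64) = 8 ✓

x = 0


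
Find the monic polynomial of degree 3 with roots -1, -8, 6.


A monic polynomial with roots -1, -8, 6 is:
p(x) = (x + 1)(x + 8)(x - 6)
After multiplying by (x + 1): x + 1
After multiplying by (x + 8): x^2 + 9x + 8
After multiplying by (x - 6): x^3 + 3x^2 - 46x - 48

x^3 + 3x^2 - 46x - 48


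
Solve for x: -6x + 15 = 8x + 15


Starting with: -6x + 15 = 8x + 15
Move all x terms to left: (-6 - 8)x = 15 - 15
Simplify: -14x = 0
Divide both sides by -14: x = 0

x = 0


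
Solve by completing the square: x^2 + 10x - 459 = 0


Start: x^2 + 10x - 459 = 0
Move constant: x^2 + 10x = 459
Half of 10 is 5, squared is 25
Add 25 to both sides: x^2 + 10x + 25 = 484
(x + 5)^2 = 484
x + 5 = ±22
x = -5 + 22 = 17 or x = -5 - 22 = -27

x = -27, x = 17


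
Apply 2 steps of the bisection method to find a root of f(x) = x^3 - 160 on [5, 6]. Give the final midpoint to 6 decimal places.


f(x) = x^3 - 160
f(5) = -35 < 0
f(6) = 56 > 0

Step 1: midpoint = (5.000000 + 6.000000)/2 = 5.500000
  f(5.500000) = 6.375000
  f(mid) > 0, so root is in [5.000000, 5.500000]

Step 2: midpoint = (5.000000 + 5.500000)/2 = 5.250000
  f(5.250000) = -15.296875
  f(mid) < 0, so root is in [5.250000, 5.500000]

midpoint = 5.250000


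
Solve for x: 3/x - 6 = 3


Subtract -6 from both sides: 3/x = 9
Multiply both sides by x: 3 = 9 * x
Divide by 9: x = 1/3

x = 1/3


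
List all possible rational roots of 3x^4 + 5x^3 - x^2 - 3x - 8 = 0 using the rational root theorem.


Rational root theorem: possible roots are ±p/q where:
  p divides the constant term (-8): p ∈ {1, 2, 4, 8}
  q divides the leading coefficient (3): q ∈ {1, 3}

All possible rational roots: -8, -4, -8/3, -2, -4/3, -1, -2/3, -1/3, 1/3, 2/3, 1, 4/3, 2, 8/3, 4, 8

-8, -4, -8/3, -2, -4/3, -1, -2/3, -1/3, 1/3, 2/3, 1, 4/3, 2, 8/3, 4, 8


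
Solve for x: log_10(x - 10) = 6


Convert to exponential form: x - 10 = 10^6 = 1000000
x = 1000000 + 10 = 1000010
Check: log_10(1000010 - 10) = log_10(1000000) = log_10(1000000) = 6 ✓

x = 1000010


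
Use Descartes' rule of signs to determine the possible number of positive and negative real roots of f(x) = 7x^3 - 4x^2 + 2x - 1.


Descartes' rule of signs:

For positive roots, count sign changes in f(x) = 7x^3 - 4x^2 + 2x - 1:
Signs of coefficients: +, -, +, -
Number of sign changes: 3
Possible positive real roots: 3, 1

For negative roots, examine f(-x) = -7x^3 - 4x^2 - 2x - 1:
Signs of coefficients: -, -, -, -
Number of sign changes: 0
Possible negative real roots: 0

Positive roots: 3 or 1; Negative roots: 0


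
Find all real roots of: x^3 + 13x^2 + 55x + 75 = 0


Let p(x) = x^3 + 13x^2 + 55x + 75. By the rational root theorem (leading coefficient 1), any rational root is an integer divisor of 75: try ±1, ±2, ... in turn.
Test x = 1: value = 144 ≠ 0.
Test x = -1: value = 32 ≠ 0.
Test x = 3: value = 384 ≠ 0.
Test x = -3: value = 0 ✓, so (x + 3) is a factor.
Synthetic division by (x + 3): bring down 1; 1(-3) + 13 = 10; 10(-3) + 55 = 25; 25(-3) + 75 = 0 → quotient x^2 + 10x + 25, remainder 0.
Solve the quadratic x^2 + 10x + 25 = 0: discriminant = 10^2 - 4(1)(25) = 100 - 100 = 0.
Discriminant = 0, so a double root: x = -10/2 = -5.

x = -5 (multiplicity 2), x = -3


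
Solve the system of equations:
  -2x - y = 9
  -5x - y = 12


Using Cramer's rule:
Determinant D = (-2)(-1) - (-5)(-1) = 2 - 5 = -3
Dx = (9)(-1) - (12)(-1) = -9 + 12 = 3
Dy = (-2)(12) - (-5)(9) = -24 + 45 = 21
x = Dx/D = 3/-3 = -1
y = Dy/D = 21/-3 = -7

x = -1, y = -7


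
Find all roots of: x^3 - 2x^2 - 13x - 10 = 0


Let p(x) = x^3 - 2x^2 - 13x - 10. By the rational root theorem (leading coefficient 1), any rational root is an integer divisor of 10: try ±1, ±2, ... in turn.
Test x = 1: value = -24 ≠ 0.
Test x = -1: value = 0 ✓, so (x + 1) is a factor.
Synthetic division by (x + 1): bring down 1; 1(-1) - 2 = -3; (-3)(-1) - 13 = -10; (-10)(-1) - 10 = 0 → quotient x^2 - 3x - 10, remainder 0.
Solve the quadratic x^2 - 3x - 10 = 0: discriminant = (-3)^2 - 4(1)(-10) = 9 + 40 = 49.
sqrt(49) = 7, so x = (3 ± 7)/2: x = 5 or x = -2.
Collecting all roots found:

x = -2, x = -1, x = 5


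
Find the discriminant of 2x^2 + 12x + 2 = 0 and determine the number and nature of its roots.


For ax^2 + bx + c = 0, discriminant D = b^2 - 4ac
Here a = 2, b = 12, c = 2
D = (12)^2 - 4(2)(2) = 144 - 16 = 128

D = 128 > 0 but not a perfect square
The equation has 2 distinct real irrational roots.

Discriminant = 128, 2 distinct real irrational roots


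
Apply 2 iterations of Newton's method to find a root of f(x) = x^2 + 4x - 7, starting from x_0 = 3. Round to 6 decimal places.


Newton's method: x_(n+1) = x_n - f(x_n)/f'(x_n)
f(x) = x^2 + 4x - 7
f'(x) = 2x + 4

Iteration 1:
  f(3.000000) = 14.000000
  f'(3.000000) = 10.000000
  x_1 = 3.000000 - (14.000000)/(10.000000) = 1.600000

Iteration 2:
  f(1.600000) = 1.960000
  f'(1.600000) = 7.200000
  x_2 = 1.600000 - (1.960000)/(7.200000) = 1.327778

x_2 = 1.327778


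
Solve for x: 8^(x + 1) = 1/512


Express both sides with the same base.
1/512 = 8^(-3)
Since the bases match, equate exponents: x + 1 = -3
So x = -3 - (1) = -4

x = -4


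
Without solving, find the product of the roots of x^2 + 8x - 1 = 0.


By Vieta's formulas for ax^2 + bx + c = 0:
  Sum of roots = -b/a
  Product of roots = c/a

Here a = 1, b = 8, c = -1
Sum = -(8)/1 = -8
Product = -1/1 = -1

Product = -1


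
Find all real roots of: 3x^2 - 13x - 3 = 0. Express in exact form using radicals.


Using the quadratic formula: x = (-b ± sqrt(b^2 - 4ac)) / (2a)
Here a = 3, b = -13, c = -3
Discriminant = b^2 - 4ac = (-13)^2 - 4(3)(-3) = 169 + 36 = 205
Since discriminant = 205 > 0, there are two real roots.
x = (13 ± sqrt(205)) / 6
Numerically: x ≈ 4.5530 or x ≈ -0.2196

x = (13 + sqrt(205)) / 6 or x = (13 - sqrt(205)) / 6


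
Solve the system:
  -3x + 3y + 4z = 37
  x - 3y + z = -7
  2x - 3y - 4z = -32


Using Cramer's rule. Expand each determinant along the first row.
D  = (-3)*[(-3)*(-4) - 1*(-3)] - 3*[1*(-4) - 1*2] + 4*[1*(-3) - (-3)*2]
  = (-3)*(15) - 3*(-6) + 4*(3) = -15
Dx = 37*[(-3)*(-4) - 1*(-3)] - 3*[(-7)*(-4) - 1*(-32)] + 4*[(-7)*(-3) - (-3)*(-32)]
  = 37*(15) - 3*(60) + 4*(-75) = 75
Dy = (-3)*[(-7)*(-4) - 1*(-32)] - 37*[1*(-4) - 1*2] + 4*[1*(-32) - (-7)*2]
  = (-3)*(60) - 37*(-6) + 4*(-18) = -30
Dz = (-3)*[(-3)*(-32) - (-7)*(-3)] - 3*[1*(-32) - (-7)*2] + 37*[1*(-3) - (-3)*2]
  = (-3)*(75) - 3*(-18) + 37*(3) = -60
x = Dx/D = 75/-15 = -5, y = Dy/D = -30/-15 = 2, z = Dz/D = -60/-15 = 4
Check eq1: (-3)(-5) + (3)(2) + (4)(4) = 37 = 37 ✓
Check eq2: (1)(-5) + (-3)(2) + (1)(4) = -7 = -7 ✓
Check eq3: (2)(-5) + (-3)(2) + (-4)(4) = -32 = -32 ✓

x = -5, y = 2, z = 4


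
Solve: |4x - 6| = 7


An absolute value equation |expr| = 7 gives two cases:
Case 1: 4x - 6 = 7
  4x = 13, so x = 13/4
Case 2: 4x - 6 = -7
  4x = -1, so x = -1/4

x = -1/4, x = 13/4


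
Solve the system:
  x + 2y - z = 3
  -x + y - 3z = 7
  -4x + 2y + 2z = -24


Using Cramer's rule. Expand each determinant along the first row.
D  = 1*[1*2 - (-3)*2] - 2*[(-1)*2 - (-3)*(-4)] + (-1)*[(-1)*2 - 1*(-4)]
  = 1*(8) - 2*(-14) + (-1)*(2) = 34
Dx = 3*[1*2 - (-3)*2] - 2*[7*2 - (-3)*(-24)] + (-1)*[7*2 - 1*(-24)]
  = 3*(8) - 2*(-58) + (-1)*(38) = 102
Dy = 1*[7*2 - (-3)*(-24)] - 3*[(-1)*2 - (-3)*(-4)] + (-1)*[(-1)*(-24) - 7*(-4)]
  = 1*(-58) - 3*(-14) + (-1)*(52) = -68
Dz = 1*[1*(-24) - 7*2] - 2*[(-1)*(-24) - 7*(-4)] + 3*[(-1)*2 - 1*(-4)]
  = 1*(-38) - 2*(52) + 3*(2) = -136
x = Dx/D = 102/34 = 3, y = Dy/D = -68/34 = -2, z = Dz/D = -136/34 = -4
Check eq1: (1)(3) + (2)(-2) + (-1)(-4) = 3 = 3 ✓
Check eq2: (-1)(3) + (1)(-2) + (-3)(-4) = 7 = 7 ✓
Check eq3: (-4)(3) + (2)(-2) + (2)(-4) = -24 = -24 ✓

x = 3, y = -2, z = -4


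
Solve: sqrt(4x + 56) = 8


Square both sides: 4x + 56 = 8^2 = 64
4x = 64 - 56 = 8
x = 2
Check: sqrt(4*2 + 56) = sqrt(64) = 8 ✓

x = 2


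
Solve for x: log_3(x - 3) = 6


Convert to exponential form: x - 3 = 3^6 = 729
x = 729 + 3 = 732
Check: log_3(732 - 3) = log_3(729) = log_3(729) = 6 ✓

x = 732


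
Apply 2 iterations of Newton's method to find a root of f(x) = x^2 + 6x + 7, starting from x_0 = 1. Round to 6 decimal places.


Newton's method: x_(n+1) = x_n - f(x_n)/f'(x_n)
f(x) = x^2 + 6x + 7
f'(x) = 2x + 6

Iteration 1:
  f(1.000000) = 14.000000
  f'(1.000000) = 8.000000
  x_1 = 1.000000 - (14.000000)/(8.000000) = -0.750000

Iteration 2:
  f(-0.750000) = 3.062500
  f'(-0.750000) = 4.500000
  x_2 = -0.750000 - (3.062500)/(4.500000) = -1.430556

x_2 = -1.430556


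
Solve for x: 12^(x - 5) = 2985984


Express both sides with the same base.
2985984 = 12^6
Since the bases match, equate exponents: x - 5 = 6
So x = 6 - (-5) = 11

x = 11


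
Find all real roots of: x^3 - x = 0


The constant term is 0, so x = 0 is a root. Factor out x:
  x(x^2 - 1) = 0
Solve the quadratic x^2 - 1 = 0: discriminant = 0^2 - 4(1)(-1) = 0 + 4 = 4.
sqrt(4) = 2, so x = (0 ± 2)/2: x = 1 or x = -1.

x = -1, x = 0, x = 1


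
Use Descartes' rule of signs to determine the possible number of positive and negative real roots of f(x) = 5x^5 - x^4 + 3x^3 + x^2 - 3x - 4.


Descartes' rule of signs:

For positive roots, count sign changes in f(x) = 5x^5 - x^4 + 3x^3 + x^2 - 3x - 4:
Signs of coefficients: +, -, +, +, -, -
Number of sign changes: 3
Possible positive real roots: 3, 1

For negative roots, examine f(-x) = -5x^5 - x^4 - 3x^3 + x^2 + 3x - 4:
Signs of coefficients: -, -, -, +, +, -
Number of sign changes: 2
Possible negative real roots: 2, 0

Positive roots: 3 or 1; Negative roots: 2 or 0


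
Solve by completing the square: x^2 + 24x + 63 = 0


Start: x^2 + 24x + 63 = 0
Move constant: x^2 + 24x = -63
Half of 24 is 12, squared is 144
Add 144 to both sides: x^2 + 24x + 144 = 81
(x + 12)^2 = 81
x + 12 = ±9
x = -12 + 9 = -3 or x = -12 - 9 = -21

x = -21, x = -3


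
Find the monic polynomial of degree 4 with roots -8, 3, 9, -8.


A monic polynomial with roots -8, 3, 9, -8 is:
p(x) = (x + 8)(x - 3)(x - 9)(x + 8)
After multiplying by (x + 8): x + 8
After multiplying by (x - 3): x^2 + 5x - 24
After multiplying by (x - 9): x^3 - 4x^2 - 69x + 216
After multiplying by (x + 8): x^4 + 4x^3 - 101x^2 - 336x + 1728

x^4 + 4x^3 - 101x^2 - 336x + 1728


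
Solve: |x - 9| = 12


An absolute value equation |expr| = 12 gives two cases:
Case 1: x - 9 = 12
  x = 21, so x = 21
Case 2: x - 9 = -12
  x = -3, so x = -3

x = -3, x = 21


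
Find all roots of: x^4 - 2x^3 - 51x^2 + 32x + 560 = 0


Let p(x) = x^4 - 2x^3 - 51x^2 + 32x + 560. By the rational root theorem (leading coefficient 1), any rational root is an integer divisor of 560: try ±1, ±2, ... in turn.
Test x = 1: value = 540 ≠ 0.
Test x = -1: value = 480 ≠ 0.
Test x = 2: value = 420 ≠ 0.
Test x = -2: value = 324 ≠ 0.
Test x = 4: value = 0 ✓, so (x - 4) is a factor.
Synthetic division by (x - 4): bring down 1; 1(4) - 2 = 2; 2(4) - 51 = -43; (-43)(4) + 32 = -140; (-140)(4) + 560 = 0 → quotient x^3 + 2x^2 - 43x - 140, remainder 0.
Continue with the quotient x^3 + 2x^2 - 43x - 140 (candidates must divide 140; re-test x = 4 first in case it repeats).
Test x = 4: value = -216 ≠ 0.
Test x = -4: value = 0 ✓, so (x + 4) is a factor.
Synthetic division by (x + 4): bring down 1; 1(-4) + 2 = -2; (-2)(-4) - 43 = -35; (-35)(-4) - 140 = 0 → quotient x^2 - 2x - 35, remainder 0.
Solve the quadratic x^2 - 2x - 35 = 0: discriminant = (-2)^2 - 4(1)(-35) = 4 + 140 = 144.
sqrt(144) = 12, so x = (2 ± 12)/2: x = 7 or x = -5.
Collecting all roots found:

x = -5, x = -4, x = 4, x = 7


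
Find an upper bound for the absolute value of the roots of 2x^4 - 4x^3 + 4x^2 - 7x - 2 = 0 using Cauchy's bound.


Cauchy's bound: all roots r satisfy |r| <= 1 + max(|a_i/a_n|) for i = 0,...,n-1
where a_n is the leading coefficient.

Coefficients: [2, -4, 4, -7, -2]
Leading coefficient a_n = 2
Ratios |a_i/a_n|: 2, 2, 7/2, 1
Maximum ratio: 7/2
Cauchy's bound: |r| <= 1 + 7/2 = 9/2

Upper bound = 9/2


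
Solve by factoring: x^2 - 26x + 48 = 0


We need two numbers that multiply to 48 and add to -26.
Those numbers are -24 and -2 (since (-24) * (-2) = 48 and (-24) + (-2) = -26).
So x^2 - 26x + 48 = (x - 24)(x - 2) = 0
Setting each factor to zero: x = 24 or x = 2

x = 2, x = 24


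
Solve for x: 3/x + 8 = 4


Subtract 8 from both sides: 3/x = -4
Multiply both sides by x: 3 = -4 * x
Divide by -4: x = -3/4

x = -3/4


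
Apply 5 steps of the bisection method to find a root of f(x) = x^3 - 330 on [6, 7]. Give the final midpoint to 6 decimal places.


f(x) = x^3 - 330
f(6) = -114 < 0
f(7) = 13 > 0

Step 1: midpoint = (6.000000 + 7.000000)/2 = 6.500000
  f(6.500000) = -55.375000
  f(mid) < 0, so root is in [6.500000, 7.000000]

Step 2: midpoint = (6.500000 + 7.000000)/2 = 6.750000
  f(6.750000) = -22.453125
  f(mid) < 0, so root is in [6.750000, 7.000000]

Step 3: midpoint = (6.750000 + 7.000000)/2 = 6.875000
  f(6.875000) = -5.048828
  f(mid) < 0, so root is in [6.875000, 7.000000]

Step 4: midpoint = (6.875000 + 7.000000)/2 = 6.937500
  f(6.937500) = 3.894287
  f(mid) > 0, so root is in [6.875000, 6.937500]

Step 5: midpoint = (6.875000 + 6.937500)/2 = 6.906250
  f(6.906250) = -0.597504
  f(mid) < 0, so root is in [6.906250, 6.937500]

midpoint = 6.906250


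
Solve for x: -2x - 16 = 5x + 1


Starting with: -2x - 16 = 5x + 1
Move all x terms to left: (-2 - 5)x = 1 + 16
Simplify: -7x = 17
Divide both sides by -7: x = -17/7

x = -17/7


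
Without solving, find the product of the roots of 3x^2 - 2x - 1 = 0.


By Vieta's formulas for ax^2 + bx + c = 0:
  Sum of roots = -b/a
  Product of roots = c/a

Here a = 3, b = -2, c = -1
Sum = -(-2)/3 = 2/3
Product = -1/3 = -1/3

Product = -1/3


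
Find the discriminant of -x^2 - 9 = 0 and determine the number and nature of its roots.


For ax^2 + bx + c = 0, discriminant D = b^2 - 4ac
Here a = -1, b = 0, c = -9
D = (0)^2 - 4(-1)(-9) = 0 - 36 = -36

D = -36 < 0
The equation has no real roots (2 complex conjugate roots).

Discriminant = -36, no real roots (2 complex conjugate roots)


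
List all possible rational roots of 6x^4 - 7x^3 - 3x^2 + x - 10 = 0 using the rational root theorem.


Rational root theorem: possible roots are ±p/q where:
  p divides the constant term (-10): p ∈ {1, 2, 5, 10}
  q divides the leading coefficient (6): q ∈ {1, 2, 3, 6}

All possible rational roots: -10, -5, -10/3, -5/2, -2, -5/3, -1, -5/6, -2/3, -1/2, -1/3, -1/6, 1/6, 1/3, 1/2, 2/3, 5/6, 1, 5/3, 2, 5/2, 10/3, 5, 10

-10, -5, -10/3, -5/2, -2, -5/3, -1, -5/6, -2/3, -1/2, -1/3, -1/6, 1/6, 1/3, 1/2, 2/3, 5/6, 1, 5/3, 2, 5/2, 10/3, 5, 10


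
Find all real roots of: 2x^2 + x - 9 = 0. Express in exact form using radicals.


Using the quadratic formula: x = (-b ± sqrt(b^2 - 4ac)) / (2a)
Here a = 2, b = 1, c = -9
Discriminant = b^2 - 4ac = 1^2 - 4(2)(-9) = 1 + 72 = 73
Since discriminant = 73 > 0, there are two real roots.
x = (-1 ± sqrt(73)) / 4
Numerically: x ≈ 1.8860 or x ≈ -2.3860

x = (-1 + sqrt(73)) / 4 or x = (-1 - sqrt(73)) / 4


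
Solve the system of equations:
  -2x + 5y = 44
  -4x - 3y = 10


Using Cramer's rule:
Determinant D = (-2)(-3) - (-4)(5) = 6 + 20 = 26
Dx = (44)(-3) - (10)(5) = -132 - 50 = -182
Dy = (-2)(10) - (-4)(44) = -20 + 176 = 156
x = Dx/D = -182/26 = -7
y = Dy/D = 156/26 = 6

x = -7, y = 6


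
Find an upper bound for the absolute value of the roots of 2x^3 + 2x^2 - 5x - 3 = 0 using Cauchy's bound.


Cauchy's bound: all roots r satisfy |r| <= 1 + max(|a_i/a_n|) for i = 0,...,n-1
where a_n is the leading coefficient.

Coefficients: [2, 2, -5, -3]
Leading coefficient a_n = 2
Ratios |a_i/a_n|: 1, 5/2, 3/2
Maximum ratio: 5/2
Cauchy's bound: |r| <= 1 + 5/2 = 7/2

Upper bound = 7/2


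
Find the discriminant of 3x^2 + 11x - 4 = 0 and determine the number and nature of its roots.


For ax^2 + bx + c = 0, discriminant D = b^2 - 4ac
Here a = 3, b = 11, c = -4
D = (11)^2 - 4(3)(-4) = 121 + 48 = 169

D = 169 > 0 and is a perfect square (sqrt = 13)
The equation has 2 distinct real rational roots.

Discriminant = 169, 2 distinct real rational roots


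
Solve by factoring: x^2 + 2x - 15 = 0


We need two numbers that multiply to -15 and add to 2.
Those numbers are 5 and -3 (since 5 * (-3) = -15 and 5 + (-3) = 2).
So x^2 + 2x - 15 = (x + 5)(x - 3) = 0
Setting each factor to zero: x = -5 or x = 3

x = -5, x = 3


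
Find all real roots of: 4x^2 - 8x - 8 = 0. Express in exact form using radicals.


Using the quadratic formula: x = (-b ± sqrt(b^2 - 4ac)) / (2a)
Here a = 4, b = -8, c = -8
Discriminant = b^2 - 4ac = (-8)^2 - 4(4)(-8) = 64 + 128 = 192
Since discriminant = 192 > 0, there are two real roots.
x = (8 ± 8*sqrt(3)) / 8
Simplifying: x = 1 ± sqrt(3)
Numerically: x ≈ 2.7321 or x ≈ -0.7321

x = 1 + sqrt(3) or x = 1 - sqrt(3)


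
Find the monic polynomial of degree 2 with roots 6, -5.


A monic polynomial with roots 6, -5 is:
p(x) = (x - 6)(x + 5)
After multiplying by (x - 6): x - 6
After multiplying by (x + 5): x^2 - x - 30

x^2 - x - 30


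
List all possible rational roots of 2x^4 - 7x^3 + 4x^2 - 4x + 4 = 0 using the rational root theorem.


Rational root theorem: possible roots are ±p/q where:
  p divides the constant term (4): p ∈ {1, 2, 4}
  q divides the leading coefficient (2): q ∈ {1, 2}

All possible rational roots: -4, -2, -1, -1/2, 1/2, 1, 2, 4

-4, -2, -1, -1/2, 1/2, 1, 2, 4


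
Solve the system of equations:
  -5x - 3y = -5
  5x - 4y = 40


Using Cramer's rule:
Determinant D = (-5)(-4) - (5)(-3) = 20 + 15 = 35
Dx = (-5)(-4) - (40)(-3) = 20 + 120 = 140
Dy = (-5)(40) - (5)(-5) = -200 + 25 = -175
x = Dx/D = 140/35 = 4
y = Dy/D = -175/35 = -5

x = 4, y = -5


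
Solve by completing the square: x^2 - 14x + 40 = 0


Start: x^2 - 14x + 40 = 0
Move constant: x^2 - 14x = -40
Half of -14 is -7, squared is 49
Add 49 to both sides: x^2 - 14x + 49 = 9
(x - 7)^2 = 9
x - 7 = ±3
x = 7 + 3 = 10 or x = 7 - 3 = 4

x = 4, x = 10


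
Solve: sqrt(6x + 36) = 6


Square both sides: 6x + 36 = 6^2 = 36
6x = 36 - 36 = 0
x = 0
Check: sqrt(6*0 + 36) = sqrt(36) = 6 ✓

x = 0


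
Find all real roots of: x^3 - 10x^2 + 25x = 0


The constant term is 0, so x = 0 is a root. Factor out x:
  x(x^2 - 10x + 25) = 0
Solve the quadratic x^2 - 10x + 25 = 0: discriminant = (-10)^2 - 4(1)(25) = 100 - 100 = 0.
Discriminant = 0, so a double root: x = 10/2 = 5.

x = 0, x = 5 (multiplicity 2)
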